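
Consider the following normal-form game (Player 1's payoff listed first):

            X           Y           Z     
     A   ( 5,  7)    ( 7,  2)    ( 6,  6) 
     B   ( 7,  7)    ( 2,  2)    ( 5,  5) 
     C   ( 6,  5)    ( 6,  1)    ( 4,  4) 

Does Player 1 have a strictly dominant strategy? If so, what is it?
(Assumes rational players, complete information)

No strictly dominant strategy exists for Player 1

Work:
A strategy strictly dominates another if it gives a strictly higher payoff against every opponent action. Compare each pair of P1's strategies column-by-column:
  A vs B: [5 vs 7, 7 vs 2, 6 vs 5] → A does not strictly dominate B (column X: 5 ≤ 7)
  A vs C: [5 vs 6, 7 vs 6, 6 vs 4] → A does not strictly dominate C (column X: 5 ≤ 6)
  B vs A: [7 vs 5, 2 vs 7, 5 vs 6] → B does not strictly dominate A (column Y: 2 ≤ 7)
  B vs C: [7 vs 6, 2 vs 6, 5 vs 4] → B does not strictly dominate C (column Y: 2 ≤ 6)
  C vs A: [6 vs 5, 6 vs 7, 4 vs 6] → C does not strictly dominate A (column Y: 6 ≤ 7)
  C vs B: [6 vs 7, 6 vs 2, 4 vs 5] → C does not strictly dominate B (column X: 6 ≤ 7)
No single strategy strictly dominates all others → no strictly dominant strategy.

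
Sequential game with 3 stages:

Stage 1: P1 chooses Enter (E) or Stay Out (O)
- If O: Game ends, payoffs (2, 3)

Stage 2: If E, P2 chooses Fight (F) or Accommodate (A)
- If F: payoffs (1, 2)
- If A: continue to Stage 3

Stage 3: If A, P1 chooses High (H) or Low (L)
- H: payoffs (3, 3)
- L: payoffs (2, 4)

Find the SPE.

SPE: (E, A, H); Outcome (3, 3)

Work:
Stage 3: P1 chooses H (3 vs 2)
Stage 2: P2: F->2, A->3 (anticipating H). Choose A
Stage 1: P1: O->2, E->3 (anticipating A, H). Choose E
SPE path: E -> A -> H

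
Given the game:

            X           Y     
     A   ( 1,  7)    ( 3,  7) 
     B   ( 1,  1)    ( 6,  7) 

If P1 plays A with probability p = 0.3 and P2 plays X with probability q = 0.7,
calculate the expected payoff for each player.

E[P1] = 2.23, E[P2] = 4.06

Work:
E[P1] = p·q·π₁(A,X) + p·(1-q)·π₁(A,Y) + (1-p)·q·π₁(B,X) + (1-p)·(1-q)·π₁(B,Y)
= 0.3·0.7·1 + 0.3·0.3·3 + 0.7·0.7·1 + 0.7·0.3·6
= 2.23

E[P2] = 4.06 (similar calculation)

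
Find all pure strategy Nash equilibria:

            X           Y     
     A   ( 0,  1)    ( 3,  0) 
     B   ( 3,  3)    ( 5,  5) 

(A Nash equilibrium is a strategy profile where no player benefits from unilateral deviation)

Nash equilibrium: (B, Y)

Work:
Best responses:
  P1 vs X: payoffs [0, 3] → best response B (payoff 3)
  P1 vs Y: payoffs [3, 5] → best response B (payoff 5)
  P2 vs A: payoffs [1, 0] → best response X (payoff 1)
  P2 vs B: payoffs [3, 5] → best response Y (payoff 5)
Mutual best responses: (B,Y) → Nash equilibria.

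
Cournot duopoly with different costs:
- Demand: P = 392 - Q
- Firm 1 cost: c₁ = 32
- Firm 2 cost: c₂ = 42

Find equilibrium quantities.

q₁* = 123.33, q₂* = 113.33

Work:
Reaction: q₁ = (392 - 32 - q₂)/2
Reaction: q₂ = (392 - 42 - q₁)/2
Solve simultaneously:
q₁* = (392 - 2×32 + 42)/3 = 123.33
q₂* = (392 - 2×42 + 32)/3 = 113.33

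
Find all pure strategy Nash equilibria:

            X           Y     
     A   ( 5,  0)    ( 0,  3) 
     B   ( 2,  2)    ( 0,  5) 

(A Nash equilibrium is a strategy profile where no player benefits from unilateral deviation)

Nash equilibrium: (A, Y), (B, Y)

Work:
Best responses:
  P1 vs X: payoffs [5, 2] → best response A (payoff 5)
  P1 vs Y: payoffs [0, 0] → best response A/B (payoff 0)
  P2 vs A: payoffs [0, 3] → best response Y (payoff 3)
  P2 vs B: payoffs [2, 5] → best response Y (payoff 5)
Mutual best responses: (A,Y), (B,Y) → Nash equilibria.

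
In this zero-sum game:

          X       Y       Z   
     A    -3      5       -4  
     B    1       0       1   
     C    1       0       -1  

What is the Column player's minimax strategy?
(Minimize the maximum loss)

Column should play X or Z (all achieve the minimum), value = 1

Work:
Column player minimizes Row's maximum payoff:
Column X: max payoff to Row = 1
Column Y: max payoff to Row = 5
Column Z: max payoff to Row = 1
Minimum is 1, achieved by columns X, Z (tied).
Each of X or Z is a minimax strategy.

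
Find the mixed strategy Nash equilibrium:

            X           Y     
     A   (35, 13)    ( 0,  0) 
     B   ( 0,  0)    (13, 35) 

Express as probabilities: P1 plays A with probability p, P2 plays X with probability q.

p = 0.7292, q = 0.2708

Work:
Find probabilities that make opponent indifferent:
P2 chooses q to make P1 indifferent between A and B
P1 chooses p to make P2 indifferent between X and Y
Mixed NE: P1 plays (A: 0.7292, B: 0.2708), P2 plays (X: 0.2708, Y: 0.7292)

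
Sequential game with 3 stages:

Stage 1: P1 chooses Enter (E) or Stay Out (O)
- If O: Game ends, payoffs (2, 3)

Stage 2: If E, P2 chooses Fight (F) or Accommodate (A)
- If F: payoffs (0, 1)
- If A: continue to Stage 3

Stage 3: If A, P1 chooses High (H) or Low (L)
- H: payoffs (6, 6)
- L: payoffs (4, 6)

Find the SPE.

SPE: (E, A, H); Outcome (6, 6)

Work:
Stage 3: P1 chooses H (6 vs 4)
Stage 2: P2: F->1, A->6 (anticipating H). Choose A
Stage 1: P1: O->2, E->6 (anticipating A, H). Choose E
SPE path: E -> A -> H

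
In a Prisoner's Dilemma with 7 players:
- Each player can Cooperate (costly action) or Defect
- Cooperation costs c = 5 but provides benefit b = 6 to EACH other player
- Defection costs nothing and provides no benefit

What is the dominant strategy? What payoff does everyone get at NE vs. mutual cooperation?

Dominant: Defect; NE payoff = 0; Coop payoff = 31

Work:
Defect dominates (saves cost c = 5, benefit to others is external)
NE: All defect → everyone gets 0
If all cooperate: each receives (6)×6 - 5 = 31
Social dilemma: 31 > 0 but NE gives 0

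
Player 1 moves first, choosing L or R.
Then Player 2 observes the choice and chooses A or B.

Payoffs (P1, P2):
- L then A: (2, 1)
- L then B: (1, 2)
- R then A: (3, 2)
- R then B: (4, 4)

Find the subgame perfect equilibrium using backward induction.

P1 plays R, P2 plays B after L and B after R; Payoff (4, 4)

Work:
Backward induction:
After L: P2 chooses B → P1 gets 1
After R: P2 chooses B → P1 gets 4
P1 chooses R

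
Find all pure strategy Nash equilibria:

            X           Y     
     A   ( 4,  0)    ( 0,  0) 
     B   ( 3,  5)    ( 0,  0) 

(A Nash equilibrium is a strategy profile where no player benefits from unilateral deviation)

Nash equilibrium: (A, X), (A, Y)

Work:
Best responses:
  P1 vs X: payoffs [4, 3] → best response A (payoff 4)
  P1 vs Y: payoffs [0, 0] → best response A/B (payoff 0)
  P2 vs A: payoffs [0, 0] → best response X/Y (payoff 0)
  P2 vs B: payoffs [5, 0] → best response X (payoff 5)
Mutual best responses: (A,X), (A,Y) → Nash equilibria.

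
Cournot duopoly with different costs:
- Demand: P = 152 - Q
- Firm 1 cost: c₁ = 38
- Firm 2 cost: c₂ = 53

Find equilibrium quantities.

q₁* = 43.0, q₂* = 28.0

Work:
Reaction: q₁ = (152 - 38 - q₂)/2
Reaction: q₂ = (152 - 53 - q₁)/2
Solve simultaneously:
q₁* = (152 - 2×38 + 53)/3 = 43.0
q₂* = (152 - 2×53 + 38)/3 = 28.0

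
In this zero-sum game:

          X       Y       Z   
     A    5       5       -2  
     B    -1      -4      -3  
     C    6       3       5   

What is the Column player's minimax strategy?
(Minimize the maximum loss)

Column should play Y or Z (all achieve the minimum), value = 5

Work:
Column player minimizes Row's maximum payoff:
Column X: max payoff to Row = 6
Column Y: max payoff to Row = 5
Column Z: max payoff to Row = 5
Minimum is 5, achieved by columns Y, Z (tied).
Each of Y or Z is a minimax strategy.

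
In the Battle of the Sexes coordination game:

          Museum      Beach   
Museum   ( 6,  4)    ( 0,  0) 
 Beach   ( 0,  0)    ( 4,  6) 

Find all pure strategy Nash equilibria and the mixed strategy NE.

Pure NE: (Museum, Museum) and (Beach, Beach); Mixed NE: p = 0.6, q = 0.4

Work:
Check pure NE:
(Museum, Museum): (6, 4) - no unilateral deviation beneficial
(Beach, Beach): (4, 6) - no unilateral deviation beneficial
Mixed NE: P1 plays Museum with p = 0.6, P2 plays Museum with q = 0.4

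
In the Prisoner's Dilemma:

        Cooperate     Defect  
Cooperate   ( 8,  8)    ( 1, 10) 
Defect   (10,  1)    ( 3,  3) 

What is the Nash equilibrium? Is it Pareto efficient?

(Defect, Defect) is NE; not Pareto efficient

Work:
Defect dominates Cooperate for both players:
If P2 cooperates: Defect (10) > Cooperate (8)
If P2 defects: Defect (3) > Cooperate (1)
NE: (Defect, Defect) with payoff (3, 3)
But (Cooperate, Cooperate) = (8, 8) Pareto dominates (3, 3)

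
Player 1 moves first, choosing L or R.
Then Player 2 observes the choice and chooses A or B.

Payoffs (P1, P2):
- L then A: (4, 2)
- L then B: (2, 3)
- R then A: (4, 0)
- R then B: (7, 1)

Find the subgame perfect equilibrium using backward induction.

P1 plays R, P2 plays B after L and B after R; Payoff (7, 1)

Work:
Backward induction:
After L: P2 chooses B → P1 gets 2
After R: P2 chooses B → P1 gets 7
P1 chooses R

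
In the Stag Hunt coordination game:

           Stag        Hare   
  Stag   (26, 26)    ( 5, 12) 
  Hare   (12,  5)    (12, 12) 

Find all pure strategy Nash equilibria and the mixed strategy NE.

Pure NE: (Stag, Stag) and (Hare, Hare); Mixed NE: p = 0.3333, q = 0.3333

Work:
Check pure NE:
(Stag, Stag): (26, 26) - no unilateral deviation beneficial
(Hare, Hare): (12, 12) - no unilateral deviation beneficial
Mixed NE: P1 plays Stag with p = 0.3333, P2 plays Stag with q = 0.3333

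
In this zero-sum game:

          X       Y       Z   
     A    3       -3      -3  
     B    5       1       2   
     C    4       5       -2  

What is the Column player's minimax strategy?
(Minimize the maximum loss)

Column should play Z, value = 2

Work:
Column player minimizes Row's maximum payoff:
Column X: max payoff to Row = 5
Column Y: max payoff to Row = 5
Column Z: max payoff to Row = 2
Minimum is 2, achieved by column Z.
Minimax strategy: Z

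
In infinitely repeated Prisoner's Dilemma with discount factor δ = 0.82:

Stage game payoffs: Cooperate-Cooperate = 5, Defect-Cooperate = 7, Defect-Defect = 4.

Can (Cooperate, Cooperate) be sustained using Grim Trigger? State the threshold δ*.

δ* = 0.6667; since δ = 0.82 ≥ 0.6667, cooperation can be sustained

Work:
For Grim Trigger:
Cooperate forever: 5/(1-δ)
Defect then punished: 7 + 4·δ/(1-δ)
Need: 5/(1-δ) ≥ 7 + 4·δ/(1-δ)
Solving: δ ≥ (T-R)/(T-P) = (7-5)/(7-4) = 0.6667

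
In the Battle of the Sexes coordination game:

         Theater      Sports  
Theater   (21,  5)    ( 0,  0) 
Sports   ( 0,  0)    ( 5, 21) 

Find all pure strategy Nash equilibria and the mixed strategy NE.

Pure NE: (Theater, Theater) and (Sports, Sports); Mixed NE: p = 0.8077, q = 0.1923

Work:
Check pure NE:
(Theater, Theater): (21, 5) - no unilateral deviation beneficial
(Sports, Sports): (5, 21) - no unilateral deviation beneficial
Mixed NE: P1 plays Theater with p = 0.8077, P2 plays Theater with q = 0.1923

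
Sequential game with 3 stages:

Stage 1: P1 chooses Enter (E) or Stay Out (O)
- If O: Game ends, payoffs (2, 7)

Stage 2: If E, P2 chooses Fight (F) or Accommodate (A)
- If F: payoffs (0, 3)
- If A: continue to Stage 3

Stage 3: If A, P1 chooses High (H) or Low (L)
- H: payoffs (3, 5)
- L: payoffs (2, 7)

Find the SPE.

SPE: (E, A, H); Outcome (3, 5)

Work:
Stage 3: P1 chooses H (3 vs 2)
Stage 2: P2: F->3, A->5 (anticipating H). Choose A
Stage 1: P1: O->2, E->3 (anticipating A, H). Choose E
SPE path: E -> A -> H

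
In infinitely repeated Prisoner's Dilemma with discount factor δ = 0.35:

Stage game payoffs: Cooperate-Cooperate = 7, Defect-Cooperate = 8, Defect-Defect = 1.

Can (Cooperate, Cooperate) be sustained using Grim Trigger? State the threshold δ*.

δ* = 0.1429; since δ = 0.35 ≥ 0.1429, cooperation can be sustained

Work:
For Grim Trigger:
Cooperate forever: 7/(1-δ)
Defect then punished: 8 + 1·δ/(1-δ)
Need: 7/(1-δ) ≥ 8 + 1·δ/(1-δ)
Solving: δ ≥ (T-R)/(T-P) = (8-7)/(8-1) = 0.1429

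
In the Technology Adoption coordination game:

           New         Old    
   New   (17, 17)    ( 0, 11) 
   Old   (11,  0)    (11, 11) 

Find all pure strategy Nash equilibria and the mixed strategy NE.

Pure NE: (New, New) and (Old, Old); Mixed NE: p = 0.6471, q = 0.6471

Work:
Check pure NE:
(New, New): (17, 17) - no unilateral deviation beneficial
(Old, Old): (11, 11) - no unilateral deviation beneficial
Mixed NE: P1 plays New with p = 0.6471, P2 plays New with q = 0.6471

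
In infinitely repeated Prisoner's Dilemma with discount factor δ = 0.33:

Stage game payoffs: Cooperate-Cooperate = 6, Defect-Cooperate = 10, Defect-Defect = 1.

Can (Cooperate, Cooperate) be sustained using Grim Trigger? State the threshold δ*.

δ* = 0.4444; since δ = 0.33 < 0.4444, cooperation cannot be sustained

Work:
For Grim Trigger:
Cooperate forever: 6/(1-δ)
Defect then punished: 10 + 1·δ/(1-δ)
Need: 6/(1-δ) ≥ 10 + 1·δ/(1-δ)
Solving: δ ≥ (T-R)/(T-P) = (10-6)/(10-1) = 0.4444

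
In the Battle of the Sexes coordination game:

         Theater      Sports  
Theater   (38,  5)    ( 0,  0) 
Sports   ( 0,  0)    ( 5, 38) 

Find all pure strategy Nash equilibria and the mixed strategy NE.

Pure NE: (Theater, Theater) and (Sports, Sports); Mixed NE: p = 0.8837, q = 0.1163

Work:
Check pure NE:
(Theater, Theater): (38, 5) - no unilateral deviation beneficial
(Sports, Sports): (5, 38) - no unilateral deviation beneficial
Mixed NE: P1 plays Theater with p = 0.8837, P2 plays Theater with q = 0.1163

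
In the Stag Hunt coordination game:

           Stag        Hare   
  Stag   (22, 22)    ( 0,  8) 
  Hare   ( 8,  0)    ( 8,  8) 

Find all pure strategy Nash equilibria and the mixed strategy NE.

Pure NE: (Stag, Stag) and (Hare, Hare); Mixed NE: p = 0.3636, q = 0.3636

Work:
Check pure NE:
(Stag, Stag): (22, 22) - no unilateral deviation beneficial
(Hare, Hare): (8, 8) - no unilateral deviation beneficial
Mixed NE: P1 plays Stag with p = 0.3636, P2 plays Stag with q = 0.3636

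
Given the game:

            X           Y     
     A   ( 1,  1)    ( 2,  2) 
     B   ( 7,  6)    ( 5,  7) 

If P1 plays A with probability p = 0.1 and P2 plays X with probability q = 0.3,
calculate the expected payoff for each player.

E[P1] = 5.21, E[P2] = 6.2

Work:
E[P1] = p·q·π₁(A,X) + p·(1-q)·π₁(A,Y) + (1-p)·q·π₁(B,X) + (1-p)·(1-q)·π₁(B,Y)
= 0.1·0.3·1 + 0.1·0.7·2 + 0.9·0.3·7 + 0.9·0.7·5
= 5.21

E[P2] = 6.2 (similar calculation)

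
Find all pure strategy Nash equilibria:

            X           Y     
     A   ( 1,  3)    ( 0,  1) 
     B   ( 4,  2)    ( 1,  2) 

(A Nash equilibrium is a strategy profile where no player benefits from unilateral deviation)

Nash equilibrium: (B, X), (B, Y)

Work:
Best responses:
  P1 vs X: payoffs [1, 4] → best response B (payoff 4)
  P1 vs Y: payoffs [0, 1] → best response B (payoff 1)
  P2 vs A: payoffs [3, 1] → best response X (payoff 3)
  P2 vs B: payoffs [2, 2] → best response X/Y (payoff 2)
Mutual best responses: (B,X), (B,Y) → Nash equilibria.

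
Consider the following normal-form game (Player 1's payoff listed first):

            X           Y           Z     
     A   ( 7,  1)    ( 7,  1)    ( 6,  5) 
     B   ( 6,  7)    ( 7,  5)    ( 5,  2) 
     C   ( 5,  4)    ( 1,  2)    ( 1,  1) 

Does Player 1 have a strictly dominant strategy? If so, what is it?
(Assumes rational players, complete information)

No strictly dominant strategy exists for Player 1

Work:
A strategy strictly dominates another if it gives a strictly higher payoff against every opponent action. Compare each pair of P1's strategies column-by-column:
  A vs B: [7 vs 6, 7 vs 7, 6 vs 5] → A does not strictly dominate B (column Y: 7 ≤ 7)
  A vs C: [7 vs 5, 7 vs 1, 6 vs 1] → A strictly dominates C
  B vs A: [6 vs 7, 7 vs 7, 5 vs 6] → B does not strictly dominate A (column X: 6 ≤ 7)
  B vs C: [6 vs 5, 7 vs 1, 5 vs 1] → B strictly dominates C
  C vs A: [5 vs 7, 1 vs 7, 1 vs 6] → C does not strictly dominate A (column X: 5 ≤ 7)
  C vs B: [5 vs 6, 1 vs 7, 1 vs 5] → C does not strictly dominate B (column X: 5 ≤ 6)
No single strategy strictly dominates all others → no strictly dominant strategy.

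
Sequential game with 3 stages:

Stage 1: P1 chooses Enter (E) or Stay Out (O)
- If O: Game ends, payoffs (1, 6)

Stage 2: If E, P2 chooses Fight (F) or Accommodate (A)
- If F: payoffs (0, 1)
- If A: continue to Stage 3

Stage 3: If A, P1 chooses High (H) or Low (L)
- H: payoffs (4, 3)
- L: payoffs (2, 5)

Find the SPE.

SPE: (E, A, H); Outcome (4, 3)

Work:
Stage 3: P1 chooses H (4 vs 2)
Stage 2: P2: F->1, A->3 (anticipating H). Choose A
Stage 1: P1: O->1, E->4 (anticipating A, H). Choose E
SPE path: E -> A -> H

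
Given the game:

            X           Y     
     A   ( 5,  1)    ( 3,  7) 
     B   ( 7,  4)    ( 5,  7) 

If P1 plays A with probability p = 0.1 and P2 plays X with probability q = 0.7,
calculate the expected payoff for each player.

E[P1] = 6.2, E[P2] = 4.69

Work:
E[P1] = p·q·π₁(A,X) + p·(1-q)·π₁(A,Y) + (1-p)·q·π₁(B,X) + (1-p)·(1-q)·π₁(B,Y)
= 0.1·0.7·5 + 0.1·0.3·3 + 0.9·0.7·7 + 0.9·0.3·5
= 6.2

E[P2] = 4.69 (similar calculation)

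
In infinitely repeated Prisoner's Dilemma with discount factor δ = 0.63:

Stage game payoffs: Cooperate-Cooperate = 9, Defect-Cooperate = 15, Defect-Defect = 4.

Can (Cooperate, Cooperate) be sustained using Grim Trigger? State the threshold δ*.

δ* = 0.5455; since δ = 0.63 ≥ 0.5455, cooperation can be sustained

Work:
For Grim Trigger:
Cooperate forever: 9/(1-δ)
Defect then punished: 15 + 4·δ/(1-δ)
Need: 9/(1-δ) ≥ 15 + 4·δ/(1-δ)
Solving: δ ≥ (T-R)/(T-P) = (15-9)/(15-4) = 0.5455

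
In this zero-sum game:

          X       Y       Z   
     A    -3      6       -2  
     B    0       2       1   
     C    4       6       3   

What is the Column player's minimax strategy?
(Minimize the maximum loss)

Column should play Z, value = 3

Work:
Column player minimizes Row's maximum payoff:
Column X: max payoff to Row = 4
Column Y: max payoff to Row = 6
Column Z: max payoff to Row = 3
Minimum is 3, achieved by column Z.
Minimax strategy: Z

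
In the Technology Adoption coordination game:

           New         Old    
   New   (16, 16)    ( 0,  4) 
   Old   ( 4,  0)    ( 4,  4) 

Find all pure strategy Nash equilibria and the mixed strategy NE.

Pure NE: (New, New) and (Old, Old); Mixed NE: p = 0.25, q = 0.25

Work:
Check pure NE:
(New, New): (16, 16) - no unilateral deviation beneficial
(Old, Old): (4, 4) - no unilateral deviation beneficial
Mixed NE: P1 plays New with p = 0.25, P2 plays New with q = 0.25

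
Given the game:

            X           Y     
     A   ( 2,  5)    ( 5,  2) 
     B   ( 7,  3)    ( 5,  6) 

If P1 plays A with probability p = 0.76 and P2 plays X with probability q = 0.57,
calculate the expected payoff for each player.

E[P1] = 3.974, E[P2] = 3.8492

Work:
E[P1] = p·q·π₁(A,X) + p·(1-q)·π₁(A,Y) + (1-p)·q·π₁(B,X) + (1-p)·(1-q)·π₁(B,Y)
= 0.76·0.57·2 + 0.76·0.43·5 + 0.24·0.57·7 + 0.24·0.43·5
= 3.974

E[P2] = 3.8492 (similar calculation)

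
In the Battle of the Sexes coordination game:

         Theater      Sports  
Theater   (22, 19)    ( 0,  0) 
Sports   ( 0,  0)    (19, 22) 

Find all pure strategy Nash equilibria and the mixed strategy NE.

Pure NE: (Theater, Theater) and (Sports, Sports); Mixed NE: p = 0.5366, q = 0.4634

Work:
Check pure NE:
(Theater, Theater): (22, 19) - no unilateral deviation beneficial
(Sports, Sports): (19, 22) - no unilateral deviation beneficial
Mixed NE: P1 plays Theater with p = 0.5366, P2 plays Theater with q = 0.4634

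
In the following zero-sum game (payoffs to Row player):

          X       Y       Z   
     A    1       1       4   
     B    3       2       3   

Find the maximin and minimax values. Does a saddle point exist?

Maximin = 2, Minimax = 2, Saddle: True

Work:
Row minimums: [1, 2] → maximin = 2
Column maximums: [3, 2, 4] → minimax = 2
Saddle point exists! Game value = 2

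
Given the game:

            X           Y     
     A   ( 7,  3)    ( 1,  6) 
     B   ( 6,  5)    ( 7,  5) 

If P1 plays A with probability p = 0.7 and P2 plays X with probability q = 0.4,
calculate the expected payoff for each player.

E[P1] = 4.36, E[P2] = 4.86

Work:
E[P1] = p·q·π₁(A,X) + p·(1-q)·π₁(A,Y) + (1-p)·q·π₁(B,X) + (1-p)·(1-q)·π₁(B,Y)
= 0.7·0.4·7 + 0.7·0.6·1 + 0.3·0.4·6 + 0.3·0.6·7
= 4.36

E[P2] = 4.86 (similar calculation)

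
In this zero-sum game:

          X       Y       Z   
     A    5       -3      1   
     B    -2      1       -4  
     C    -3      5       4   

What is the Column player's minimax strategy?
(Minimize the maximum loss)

Column should play Z, value = 4

Work:
Column player minimizes Row's maximum payoff:
Column X: max payoff to Row = 5
Column Y: max payoff to Row = 5
Column Z: max payoff to Row = 4
Minimum is 4, achieved by column Z.
Minimax strategy: Z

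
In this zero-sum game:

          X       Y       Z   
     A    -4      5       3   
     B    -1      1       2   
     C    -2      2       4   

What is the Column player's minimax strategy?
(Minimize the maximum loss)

Column should play X, value = -1

Work:
Column player minimizes Row's maximum payoff:
Column X: max payoff to Row = -1
Column Y: max payoff to Row = 5
Column Z: max payoff to Row = 4
Minimum is -1, achieved by column X.
Minimax strategy: X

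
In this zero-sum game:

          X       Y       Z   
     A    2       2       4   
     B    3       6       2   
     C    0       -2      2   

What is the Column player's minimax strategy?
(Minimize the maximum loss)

Column should play X, value = 3

Work:
Column player minimizes Row's maximum payoff:
Column X: max payoff to Row = 3
Column Y: max payoff to Row = 6
Column Z: max payoff to Row = 4
Minimum is 3, achieved by column X.
Minimax strategy: X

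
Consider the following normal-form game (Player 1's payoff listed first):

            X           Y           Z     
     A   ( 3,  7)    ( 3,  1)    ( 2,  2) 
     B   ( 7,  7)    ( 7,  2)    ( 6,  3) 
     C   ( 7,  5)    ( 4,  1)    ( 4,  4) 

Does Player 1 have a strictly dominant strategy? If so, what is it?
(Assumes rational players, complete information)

No strictly dominant strategy exists for Player 1

Work:
A strategy strictly dominates another if it gives a strictly higher payoff against every opponent action. Compare each pair of P1's strategies column-by-column:
  A vs B: [3 vs 7, 3 vs 7, 2 vs 6] → A does not strictly dominate B (column X: 3 ≤ 7)
  A vs C: [3 vs 7, 3 vs 4, 2 vs 4] → A does not strictly dominate C (column X: 3 ≤ 7)
  B vs A: [7 vs 3, 7 vs 3, 6 vs 2] → B strictly dominates A
  B vs C: [7 vs 7, 7 vs 4, 6 vs 4] → B does not strictly dominate C (column X: 7 ≤ 7)
  C vs A: [7 vs 3, 4 vs 3, 4 vs 2] → C strictly dominates A
  C vs B: [7 vs 7, 4 vs 7, 4 vs 6] → C does not strictly dominate B (column X: 7 ≤ 7)
No single strategy strictly dominates all others → no strictly dominant strategy.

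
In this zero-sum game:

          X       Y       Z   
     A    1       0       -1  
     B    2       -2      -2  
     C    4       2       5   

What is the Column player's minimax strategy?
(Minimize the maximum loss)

Column should play Y, value = 2

Work:
Column player minimizes Row's maximum payoff:
Column X: max payoff to Row = 4
Column Y: max payoff to Row = 2
Column Z: max payoff to Row = 5
Minimum is 2, achieved by column Y.
Minimax strategy: Y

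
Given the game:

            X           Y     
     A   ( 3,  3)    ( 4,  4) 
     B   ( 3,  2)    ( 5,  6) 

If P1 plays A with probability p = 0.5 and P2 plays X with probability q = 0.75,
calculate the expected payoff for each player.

E[P1] = 3.375, E[P2] = 3.125

Work:
E[P1] = p·q·π₁(A,X) + p·(1-q)·π₁(A,Y) + (1-p)·q·π₁(B,X) + (1-p)·(1-q)·π₁(B,Y)
= 0.5·0.75·3 + 0.5·0.25·4 + 0.5·0.75·3 + 0.5·0.25·5
= 3.375

E[P2] = 3.125 (similar calculation)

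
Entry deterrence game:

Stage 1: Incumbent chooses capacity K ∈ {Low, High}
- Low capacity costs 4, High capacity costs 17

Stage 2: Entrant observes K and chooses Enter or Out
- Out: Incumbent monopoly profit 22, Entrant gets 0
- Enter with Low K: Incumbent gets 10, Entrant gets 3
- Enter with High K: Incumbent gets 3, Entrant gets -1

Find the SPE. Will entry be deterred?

SPE: (Low, Enter|Low, Out|High); Entry not deterred. Incumbent net profit = 6, Entrant gets 3

Work:
After Low K: Entrant enters (3 > 0)
After High K: Entrant stays out (-1 < 0)
Incumbent: Low → 10−4=6, High → 22−17=5
Incumbent chooses Low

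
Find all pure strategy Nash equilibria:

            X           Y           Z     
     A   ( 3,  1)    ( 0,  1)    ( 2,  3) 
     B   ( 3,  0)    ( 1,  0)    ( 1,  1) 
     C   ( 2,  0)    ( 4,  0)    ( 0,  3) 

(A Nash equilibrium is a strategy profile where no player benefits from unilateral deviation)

Nash equilibrium: (A, Z)

Work:
Best responses:
  P1 vs X: payoffs [3, 3, 2] → best response A/B (payoff 3)
  P1 vs Y: payoffs [0, 1, 4] → best response C (payoff 4)
  P1 vs Z: payoffs [2, 1, 0] → best response A (payoff 2)
  P2 vs A: payoffs [1, 1, 3] → best response Z (payoff 3)
  P2 vs B: payoffs [0, 0, 1] → best response Z (payoff 1)
  P2 vs C: payoffs [0, 0, 3] → best response Z (payoff 3)
Mutual best responses: (A,Z) → Nash equilibria.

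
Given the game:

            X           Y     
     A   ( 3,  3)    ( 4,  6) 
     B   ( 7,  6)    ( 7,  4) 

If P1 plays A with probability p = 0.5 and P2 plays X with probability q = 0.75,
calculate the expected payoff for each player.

E[P1] = 5.125, E[P2] = 4.625

Work:
E[P1] = p·q·π₁(A,X) + p·(1-q)·π₁(A,Y) + (1-p)·q·π₁(B,X) + (1-p)·(1-q)·π₁(B,Y)
= 0.5·0.75·3 + 0.5·0.25·4 + 0.5·0.75·7 + 0.5·0.25·7
= 5.125

E[P2] = 4.625 (similar calculation)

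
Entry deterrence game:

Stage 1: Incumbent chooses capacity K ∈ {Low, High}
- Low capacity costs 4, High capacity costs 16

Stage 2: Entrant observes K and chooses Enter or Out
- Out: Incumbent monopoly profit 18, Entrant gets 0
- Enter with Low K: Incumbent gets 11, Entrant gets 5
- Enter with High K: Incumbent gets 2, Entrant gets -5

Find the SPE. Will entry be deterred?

SPE: (Low, Enter|Low, Out|High); Entry not deterred. Incumbent net profit = 7, Entrant gets 5

Work:
After Low K: Entrant enters (5 > 0)
After High K: Entrant stays out (-5 < 0)
Incumbent: Low → 11−4=7, High → 18−16=2
Incumbent chooses Low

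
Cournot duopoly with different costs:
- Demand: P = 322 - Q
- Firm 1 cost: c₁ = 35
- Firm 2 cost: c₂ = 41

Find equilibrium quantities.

q₁* = 97.67, q₂* = 91.67

Work:
Reaction: q₁ = (322 - 35 - q₂)/2
Reaction: q₂ = (322 - 41 - q₁)/2
Solve simultaneously:
q₁* = (322 - 2×35 + 41)/3 = 97.67
q₂* = (322 - 2×41 + 35)/3 = 91.67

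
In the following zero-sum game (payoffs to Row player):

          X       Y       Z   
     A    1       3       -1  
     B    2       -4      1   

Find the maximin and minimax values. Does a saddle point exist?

Maximin = -1, Minimax = 1, Saddle: False

Work:
Row minimums: [-1, -4] → maximin = -1
Column maximums: [2, 3, 1] → minimax = 1
No saddle point (maximin ≠ minimax). Mixed strategy needed.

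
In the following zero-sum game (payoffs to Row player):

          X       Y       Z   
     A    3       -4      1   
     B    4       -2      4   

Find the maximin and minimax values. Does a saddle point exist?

Maximin = -2, Minimax = -2, Saddle: True

Work:
Row minimums: [-4, -2] → maximin = -2
Column maximums: [4, -2, 4] → minimax = -2
Saddle point exists! Game value = -2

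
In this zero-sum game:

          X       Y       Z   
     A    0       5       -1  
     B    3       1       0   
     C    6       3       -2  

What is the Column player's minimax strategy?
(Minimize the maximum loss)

Column should play Z, value = 0

Work:
Column player minimizes Row's maximum payoff:
Column X: max payoff to Row = 6
Column Y: max payoff to Row = 5
Column Z: max payoff to Row = 0
Minimum is 0, achieved by column Z.
Minimax strategy: Z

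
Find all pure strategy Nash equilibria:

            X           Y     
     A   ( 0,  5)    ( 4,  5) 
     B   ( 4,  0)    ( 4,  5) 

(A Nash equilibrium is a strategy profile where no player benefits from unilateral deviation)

Nash equilibrium: (A, Y), (B, Y)

Work:
Best responses:
  P1 vs X: payoffs [0, 4] → best response B (payoff 4)
  P1 vs Y: payoffs [4, 4] → best response A/B (payoff 4)
  P2 vs A: payoffs [5, 5] → best response X/Y (payoff 5)
  P2 vs B: payoffs [0, 5] → best response Y (payoff 5)
Mutual best responses: (A,Y), (B,Y) → Nash equilibria.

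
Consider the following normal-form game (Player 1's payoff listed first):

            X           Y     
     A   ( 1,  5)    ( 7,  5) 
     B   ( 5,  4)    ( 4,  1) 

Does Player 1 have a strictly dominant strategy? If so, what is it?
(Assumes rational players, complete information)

No strictly dominant strategy exists for Player 1

Work:
A strategy strictly dominates another if it gives a strictly higher payoff against every opponent action. Compare each pair of P1's strategies column-by-column:
  A vs B: [1 vs 5, 7 vs 4] → A does not strictly dominate B (column X: 1 ≤ 5)
  B vs A: [5 vs 1, 4 vs 7] → B does not strictly dominate A (column Y: 4 ≤ 7)
No single strategy strictly dominates all others → no strictly dominant strategy.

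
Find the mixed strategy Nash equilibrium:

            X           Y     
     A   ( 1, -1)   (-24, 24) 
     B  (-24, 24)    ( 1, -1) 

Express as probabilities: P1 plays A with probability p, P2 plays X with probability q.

p = 0.5, q = 0.5

Work:
Find probabilities that make opponent indifferent:
P2 chooses q to make P1 indifferent between A and B
P1 chooses p to make P2 indifferent between X and Y
Mixed NE: P1 plays (A: 0.5, B: 0.5), P2 plays (X: 0.5, Y: 0.5)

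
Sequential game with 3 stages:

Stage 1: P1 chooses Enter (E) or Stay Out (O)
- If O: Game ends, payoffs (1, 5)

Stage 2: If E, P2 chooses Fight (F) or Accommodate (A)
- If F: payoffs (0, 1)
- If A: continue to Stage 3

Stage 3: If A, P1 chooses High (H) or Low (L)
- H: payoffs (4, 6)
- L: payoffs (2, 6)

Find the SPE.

SPE: (E, A, H); Outcome (4, 6)

Work:
Stage 3: P1 chooses H (4 vs 2)
Stage 2: P2: F->1, A->6 (anticipating H). Choose A
Stage 1: P1: O->1, E->4 (anticipating A, H). Choose E
SPE path: E -> A -> H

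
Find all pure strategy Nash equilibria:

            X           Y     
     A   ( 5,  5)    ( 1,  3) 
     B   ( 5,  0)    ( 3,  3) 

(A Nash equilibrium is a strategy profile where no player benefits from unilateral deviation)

Nash equilibrium: (A, X), (B, Y)

Work:
Best responses:
  P1 vs X: payoffs [5, 5] → best response A/B (payoff 5)
  P1 vs Y: payoffs [1, 3] → best response B (payoff 3)
  P2 vs A: payoffs [5, 3] → best response X (payoff 5)
  P2 vs B: payoffs [0, 3] → best response Y (payoff 3)
Mutual best responses: (A,X), (B,Y) → Nash equilibria.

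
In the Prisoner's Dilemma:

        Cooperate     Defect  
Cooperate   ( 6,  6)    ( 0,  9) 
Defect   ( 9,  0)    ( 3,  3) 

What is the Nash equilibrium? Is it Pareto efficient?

(Defect, Defect) is NE; not Pareto efficient

Work:
Defect dominates Cooperate for both players:
If P2 cooperates: Defect (9) > Cooperate (6)
If P2 defects: Defect (3) > Cooperate (0)
NE: (Defect, Defect) with payoff (3, 3)
But (Cooperate, Cooperate) = (6, 6) Pareto dominates (3, 3)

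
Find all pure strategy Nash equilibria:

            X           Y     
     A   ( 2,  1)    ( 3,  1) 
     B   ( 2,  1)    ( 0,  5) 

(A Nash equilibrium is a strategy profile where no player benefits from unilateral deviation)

Nash equilibrium: (A, X), (A, Y)

Work:
Best responses:
  P1 vs X: payoffs [2, 2] → best response A/B (payoff 2)
  P1 vs Y: payoffs [3, 0] → best response A (payoff 3)
  P2 vs A: payoffs [1, 1] → best response X/Y (payoff 1)
  P2 vs B: payoffs [1, 5] → best response Y (payoff 5)
Mutual best responses: (A,X), (A,Y) → Nash equilibria.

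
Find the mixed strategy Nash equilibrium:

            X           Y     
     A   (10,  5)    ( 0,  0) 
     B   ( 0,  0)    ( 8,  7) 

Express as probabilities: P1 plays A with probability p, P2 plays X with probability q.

p = 0.5833, q = 0.4444

Work:
Find probabilities that make opponent indifferent:
P2 chooses q to make P1 indifferent between A and B
P1 chooses p to make P2 indifferent between X and Y
Mixed NE: P1 plays (A: 0.5833, B: 0.4167), P2 plays (X: 0.4444, Y: 0.5556)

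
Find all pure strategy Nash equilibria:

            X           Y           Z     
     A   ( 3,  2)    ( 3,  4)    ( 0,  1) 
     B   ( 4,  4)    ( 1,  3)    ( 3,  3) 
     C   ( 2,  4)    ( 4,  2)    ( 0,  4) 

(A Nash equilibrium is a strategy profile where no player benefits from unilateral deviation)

Nash equilibrium: (B, X)

Work:
Best responses:
  P1 vs X: payoffs [3, 4, 2] → best response B (payoff 4)
  P1 vs Y: payoffs [3, 1, 4] → best response C (payoff 4)
  P1 vs Z: payoffs [0, 3, 0] → best response B (payoff 3)
  P2 vs A: payoffs [2, 4, 1] → best response Y (payoff 4)
  P2 vs B: payoffs [4, 3, 3] → best response X (payoff 4)
  P2 vs C: payoffs [4, 2, 4] → best response X/Z (payoff 4)
Mutual best responses: (B,X) → Nash equilibria.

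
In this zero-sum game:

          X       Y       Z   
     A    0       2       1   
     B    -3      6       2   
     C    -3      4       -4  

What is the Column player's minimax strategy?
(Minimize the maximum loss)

Column should play X, value = 0

Work:
Column player minimizes Row's maximum payoff:
Column X: max payoff to Row = 0
Column Y: max payoff to Row = 6
Column Z: max payoff to Row = 2
Minimum is 0, achieved by column X.
Minimax strategy: X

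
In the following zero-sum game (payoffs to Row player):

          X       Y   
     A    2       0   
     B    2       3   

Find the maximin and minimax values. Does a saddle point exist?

Maximin = 2, Minimax = 2, Saddle: True

Work:
Row minimums: [0, 2] → maximin = 2
Column maximums: [2, 3] → minimax = 2
Saddle point exists! Game value = 2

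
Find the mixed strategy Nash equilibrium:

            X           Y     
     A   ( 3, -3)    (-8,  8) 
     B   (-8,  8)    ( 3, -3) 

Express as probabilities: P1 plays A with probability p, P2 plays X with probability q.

p = 0.5, q = 0.5

Work:
Find probabilities that make opponent indifferent:
P2 chooses q to make P1 indifferent between A and B
P1 chooses p to make P2 indifferent between X and Y
Mixed NE: P1 plays (A: 0.5, B: 0.5), P2 plays (X: 0.5, Y: 0.5)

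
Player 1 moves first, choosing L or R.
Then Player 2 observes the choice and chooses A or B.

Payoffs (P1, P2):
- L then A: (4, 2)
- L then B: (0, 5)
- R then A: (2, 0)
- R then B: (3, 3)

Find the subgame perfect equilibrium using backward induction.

P1 plays R, P2 plays B after L and B after R; Payoff (3, 3)

Work:
Backward induction:
After L: P2 chooses B → P1 gets 0
After R: P2 chooses B → P1 gets 3
P1 chooses R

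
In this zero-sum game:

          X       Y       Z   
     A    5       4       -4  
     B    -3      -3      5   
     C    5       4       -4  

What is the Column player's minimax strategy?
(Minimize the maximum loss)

Column should play Y, value = 4

Work:
Column player minimizes Row's maximum payoff:
Column X: max payoff to Row = 5
Column Y: max payoff to Row = 4
Column Z: max payoff to Row = 5
Minimum is 4, achieved by column Y.
Minimax strategy: Y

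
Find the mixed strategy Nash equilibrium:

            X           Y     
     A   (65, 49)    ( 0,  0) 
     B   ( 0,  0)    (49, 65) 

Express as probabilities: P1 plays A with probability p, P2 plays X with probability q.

p = 0.5702, q = 0.4298

Work:
Find probabilities that make opponent indifferent:
P2 chooses q to make P1 indifferent between A and B
P1 chooses p to make P2 indifferent between X and Y
Mixed NE: P1 plays (A: 0.5702, B: 0.4298), P2 plays (X: 0.4298, Y: 0.5702)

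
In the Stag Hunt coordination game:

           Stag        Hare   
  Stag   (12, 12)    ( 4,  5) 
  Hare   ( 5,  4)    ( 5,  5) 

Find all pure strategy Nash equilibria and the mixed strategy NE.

Pure NE: (Stag, Stag) and (Hare, Hare); Mixed NE: p = 0.125, q = 0.125

Work:
Check pure NE:
(Stag, Stag): (12, 12) - no unilateral deviation beneficial
(Hare, Hare): (5, 5) - no unilateral deviation beneficial
Mixed NE: P1 plays Stag with p = 0.125, P2 plays Stag with q = 0.125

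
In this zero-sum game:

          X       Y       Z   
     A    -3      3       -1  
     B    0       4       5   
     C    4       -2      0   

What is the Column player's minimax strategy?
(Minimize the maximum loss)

Column should play X or Y (all achieve the minimum), value = 4

Work:
Column player minimizes Row's maximum payoff:
Column X: max payoff to Row = 4
Column Y: max payoff to Row = 4
Column Z: max payoff to Row = 5
Minimum is 4, achieved by columns X, Y (tied).
Each of X or Y is a minimax strategy.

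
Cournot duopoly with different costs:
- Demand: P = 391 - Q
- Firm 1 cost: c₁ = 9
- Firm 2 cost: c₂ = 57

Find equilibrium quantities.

q₁* = 143.33, q₂* = 95.33

Work:
Reaction: q₁ = (391 - 9 - q₂)/2
Reaction: q₂ = (391 - 57 - q₁)/2
Solve simultaneously:
q₁* = (391 - 2×9 + 57)/3 = 143.33
q₂* = (391 - 2×57 + 9)/3 = 95.33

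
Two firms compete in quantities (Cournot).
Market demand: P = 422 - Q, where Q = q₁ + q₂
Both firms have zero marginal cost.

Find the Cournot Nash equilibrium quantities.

q₁* = q₂* = 140.67; P* = 140.67

Work:
Profit: π_i = P·q_i = (a - q_i - q_j)·q_i
FOC: ∂π_i/∂q_i = a - 2q_i - q_j = 0
Reaction function: q_i = (422 - q_j)/2
Symmetry: q* = 422/3 = 140.67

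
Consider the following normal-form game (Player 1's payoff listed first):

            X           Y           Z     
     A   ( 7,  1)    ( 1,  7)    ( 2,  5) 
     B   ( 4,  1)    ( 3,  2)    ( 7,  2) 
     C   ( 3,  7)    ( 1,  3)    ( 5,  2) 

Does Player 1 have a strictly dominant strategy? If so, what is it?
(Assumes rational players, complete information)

No strictly dominant strategy exists for Player 1

Work:
A strategy strictly dominates another if it gives a strictly higher payoff against every opponent action. Compare each pair of P1's strategies column-by-column:
  A vs B: [7 vs 4, 1 vs 3, 2 vs 7] → A does not strictly dominate B (column Y: 1 ≤ 3)
  A vs C: [7 vs 3, 1 vs 1, 2 vs 5] → A does not strictly dominate C (column Y: 1 ≤ 1)
  B vs A: [4 vs 7, 3 vs 1, 7 vs 2] → B does not strictly dominate A (column X: 4 ≤ 7)
  B vs C: [4 vs 3, 3 vs 1, 7 vs 5] → B strictly dominates C
  C vs A: [3 vs 7, 1 vs 1, 5 vs 2] → C does not strictly dominate A (column X: 3 ≤ 7)
  C vs B: [3 vs 4, 1 vs 3, 5 vs 7] → C does not strictly dominate B (column X: 3 ≤ 4)
No single strategy strictly dominates all others → no strictly dominant strategy.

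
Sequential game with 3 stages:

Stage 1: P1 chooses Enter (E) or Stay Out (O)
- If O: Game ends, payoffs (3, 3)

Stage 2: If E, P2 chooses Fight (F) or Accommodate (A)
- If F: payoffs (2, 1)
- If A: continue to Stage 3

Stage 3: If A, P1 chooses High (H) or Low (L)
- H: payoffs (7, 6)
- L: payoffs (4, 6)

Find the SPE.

SPE: (E, A, H); Outcome (7, 6)

Work:
Stage 3: P1 chooses H (7 vs 4)
Stage 2: P2: F->1, A->6 (anticipating H). Choose A
Stage 1: P1: O->3, E->7 (anticipating A, H). Choose E
SPE path: E -> A -> H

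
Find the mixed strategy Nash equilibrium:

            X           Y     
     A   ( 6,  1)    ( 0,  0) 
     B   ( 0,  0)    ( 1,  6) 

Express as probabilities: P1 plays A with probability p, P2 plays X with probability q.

p = 0.8571, q = 0.1429

Work:
Find probabilities that make opponent indifferent:
P2 chooses q to make P1 indifferent between A and B
P1 chooses p to make P2 indifferent between X and Y
Mixed NE: P1 plays (A: 0.8571, B: 0.1429), P2 plays (X: 0.1429, Y: 0.8571)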